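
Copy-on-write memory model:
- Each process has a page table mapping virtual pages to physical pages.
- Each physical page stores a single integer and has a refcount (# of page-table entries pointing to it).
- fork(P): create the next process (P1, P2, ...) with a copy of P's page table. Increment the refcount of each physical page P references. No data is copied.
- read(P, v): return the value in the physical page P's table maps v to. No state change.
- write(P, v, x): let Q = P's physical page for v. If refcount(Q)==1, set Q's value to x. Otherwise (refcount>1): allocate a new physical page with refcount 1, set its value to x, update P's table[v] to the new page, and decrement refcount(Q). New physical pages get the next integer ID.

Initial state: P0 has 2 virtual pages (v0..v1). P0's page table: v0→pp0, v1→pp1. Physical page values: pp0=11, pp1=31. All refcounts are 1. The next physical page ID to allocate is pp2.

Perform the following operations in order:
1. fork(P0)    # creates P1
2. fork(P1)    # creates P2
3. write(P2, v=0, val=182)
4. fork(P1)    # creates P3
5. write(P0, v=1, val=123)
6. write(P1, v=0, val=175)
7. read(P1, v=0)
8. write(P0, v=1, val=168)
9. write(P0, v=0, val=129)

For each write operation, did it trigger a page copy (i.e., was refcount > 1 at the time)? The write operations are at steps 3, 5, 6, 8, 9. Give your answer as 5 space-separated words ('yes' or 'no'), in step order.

Op 1: fork(P0) -> P1. 2 ppages; refcounts: pp0:2 pp1:2
Op 2: fork(P1) -> P2. 2 ppages; refcounts: pp0:3 pp1:3
Op 3: write(P2, v0, 182). refcount(pp0)=3>1 -> COPY to pp2. 3 ppages; refcounts: pp0:2 pp1:3 pp2:1
Op 4: fork(P1) -> P3. 3 ppages; refcounts: pp0:3 pp1:4 pp2:1
Op 5: write(P0, v1, 123). refcount(pp1)=4>1 -> COPY to pp3. 4 ppages; refcounts: pp0:3 pp1:3 pp2:1 pp3:1
Op 6: write(P1, v0, 175). refcount(pp0)=3>1 -> COPY to pp4. 5 ppages; refcounts: pp0:2 pp1:3 pp2:1 pp3:1 pp4:1
Op 7: read(P1, v0) -> 175. No state change.
Op 8: write(P0, v1, 168). refcount(pp3)=1 -> write in place. 5 ppages; refcounts: pp0:2 pp1:3 pp2:1 pp3:1 pp4:1
Op 9: write(P0, v0, 129). refcount(pp0)=2>1 -> COPY to pp5. 6 ppages; refcounts: pp0:1 pp1:3 pp2:1 pp3:1 pp4:1 pp5:1

yes yes yes no yes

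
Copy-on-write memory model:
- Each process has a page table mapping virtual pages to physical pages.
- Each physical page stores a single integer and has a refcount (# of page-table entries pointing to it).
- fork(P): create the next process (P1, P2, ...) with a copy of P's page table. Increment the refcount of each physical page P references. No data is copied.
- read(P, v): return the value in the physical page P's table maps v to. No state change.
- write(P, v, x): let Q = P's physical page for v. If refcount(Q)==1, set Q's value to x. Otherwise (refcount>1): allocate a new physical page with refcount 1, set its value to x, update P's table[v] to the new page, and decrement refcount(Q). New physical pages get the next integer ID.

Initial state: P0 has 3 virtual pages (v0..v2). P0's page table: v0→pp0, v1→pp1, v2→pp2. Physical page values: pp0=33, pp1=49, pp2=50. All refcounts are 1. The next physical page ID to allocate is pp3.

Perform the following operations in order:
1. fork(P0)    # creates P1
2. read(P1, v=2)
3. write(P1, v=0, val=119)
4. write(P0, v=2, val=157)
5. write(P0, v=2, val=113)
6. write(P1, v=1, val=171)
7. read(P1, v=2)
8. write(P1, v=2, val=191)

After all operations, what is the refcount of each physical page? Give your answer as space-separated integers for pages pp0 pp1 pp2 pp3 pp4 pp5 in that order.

Op 1: fork(P0) -> P1. 3 ppages; refcounts: pp0:2 pp1:2 pp2:2
Op 2: read(P1, v2) -> 50. No state change.
Op 3: write(P1, v0, 119). refcount(pp0)=2>1 -> COPY to pp3. 4 ppages; refcounts: pp0:1 pp1:2 pp2:2 pp3:1
Op 4: write(P0, v2, 157). refcount(pp2)=2>1 -> COPY to pp4. 5 ppages; refcounts: pp0:1 pp1:2 pp2:1 pp3:1 pp4:1
Op 5: write(P0, v2, 113). refcount(pp4)=1 -> write in place. 5 ppages; refcounts: pp0:1 pp1:2 pp2:1 pp3:1 pp4:1
Op 6: write(P1, v1, 171). refcount(pp1)=2>1 -> COPY to pp5. 6 ppages; refcounts: pp0:1 pp1:1 pp2:1 pp3:1 pp4:1 pp5:1
Op 7: read(P1, v2) -> 50. No state change.
Op 8: write(P1, v2, 191). refcount(pp2)=1 -> write in place. 6 ppages; refcounts: pp0:1 pp1:1 pp2:1 pp3:1 pp4:1 pp5:1

Answer: 1 1 1 1 1 1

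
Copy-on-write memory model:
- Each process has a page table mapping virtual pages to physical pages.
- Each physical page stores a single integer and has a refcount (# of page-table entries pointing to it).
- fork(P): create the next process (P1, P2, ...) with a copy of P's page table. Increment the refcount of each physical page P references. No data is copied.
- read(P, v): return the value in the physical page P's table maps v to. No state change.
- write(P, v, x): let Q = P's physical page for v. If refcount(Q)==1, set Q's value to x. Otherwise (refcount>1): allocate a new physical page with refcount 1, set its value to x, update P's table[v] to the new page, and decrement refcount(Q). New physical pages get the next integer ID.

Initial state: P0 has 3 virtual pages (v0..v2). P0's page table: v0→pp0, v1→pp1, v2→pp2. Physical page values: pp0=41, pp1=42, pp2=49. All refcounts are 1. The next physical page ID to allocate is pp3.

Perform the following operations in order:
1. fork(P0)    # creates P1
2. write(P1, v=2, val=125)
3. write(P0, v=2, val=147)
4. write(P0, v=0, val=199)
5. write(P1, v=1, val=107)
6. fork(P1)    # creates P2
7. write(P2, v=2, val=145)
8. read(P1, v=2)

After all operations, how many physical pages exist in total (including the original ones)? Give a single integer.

Op 1: fork(P0) -> P1. 3 ppages; refcounts: pp0:2 pp1:2 pp2:2
Op 2: write(P1, v2, 125). refcount(pp2)=2>1 -> COPY to pp3. 4 ppages; refcounts: pp0:2 pp1:2 pp2:1 pp3:1
Op 3: write(P0, v2, 147). refcount(pp2)=1 -> write in place. 4 ppages; refcounts: pp0:2 pp1:2 pp2:1 pp3:1
Op 4: write(P0, v0, 199). refcount(pp0)=2>1 -> COPY to pp4. 5 ppages; refcounts: pp0:1 pp1:2 pp2:1 pp3:1 pp4:1
Op 5: write(P1, v1, 107). refcount(pp1)=2>1 -> COPY to pp5. 6 ppages; refcounts: pp0:1 pp1:1 pp2:1 pp3:1 pp4:1 pp5:1
Op 6: fork(P1) -> P2. 6 ppages; refcounts: pp0:2 pp1:1 pp2:1 pp3:2 pp4:1 pp5:2
Op 7: write(P2, v2, 145). refcount(pp3)=2>1 -> COPY to pp6. 7 ppages; refcounts: pp0:2 pp1:1 pp2:1 pp3:1 pp4:1 pp5:2 pp6:1
Op 8: read(P1, v2) -> 125. No state change.

Answer: 7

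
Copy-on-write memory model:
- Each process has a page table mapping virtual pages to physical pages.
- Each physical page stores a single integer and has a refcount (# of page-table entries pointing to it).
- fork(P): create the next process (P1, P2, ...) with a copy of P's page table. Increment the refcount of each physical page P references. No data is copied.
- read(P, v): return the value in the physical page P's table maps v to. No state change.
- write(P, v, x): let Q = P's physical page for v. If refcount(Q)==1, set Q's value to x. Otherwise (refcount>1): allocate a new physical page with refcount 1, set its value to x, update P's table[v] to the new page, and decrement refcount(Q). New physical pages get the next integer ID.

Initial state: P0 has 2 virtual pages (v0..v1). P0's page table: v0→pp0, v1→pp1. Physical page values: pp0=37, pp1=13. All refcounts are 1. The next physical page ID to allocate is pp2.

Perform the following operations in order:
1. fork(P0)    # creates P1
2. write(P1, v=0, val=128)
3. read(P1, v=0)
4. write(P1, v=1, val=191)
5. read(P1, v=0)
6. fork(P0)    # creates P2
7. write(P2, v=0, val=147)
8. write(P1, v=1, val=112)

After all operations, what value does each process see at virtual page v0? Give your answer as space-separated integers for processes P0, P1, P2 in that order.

Answer: 37 128 147

Derivation:
Op 1: fork(P0) -> P1. 2 ppages; refcounts: pp0:2 pp1:2
Op 2: write(P1, v0, 128). refcount(pp0)=2>1 -> COPY to pp2. 3 ppages; refcounts: pp0:1 pp1:2 pp2:1
Op 3: read(P1, v0) -> 128. No state change.
Op 4: write(P1, v1, 191). refcount(pp1)=2>1 -> COPY to pp3. 4 ppages; refcounts: pp0:1 pp1:1 pp2:1 pp3:1
Op 5: read(P1, v0) -> 128. No state change.
Op 6: fork(P0) -> P2. 4 ppages; refcounts: pp0:2 pp1:2 pp2:1 pp3:1
Op 7: write(P2, v0, 147). refcount(pp0)=2>1 -> COPY to pp4. 5 ppages; refcounts: pp0:1 pp1:2 pp2:1 pp3:1 pp4:1
Op 8: write(P1, v1, 112). refcount(pp3)=1 -> write in place. 5 ppages; refcounts: pp0:1 pp1:2 pp2:1 pp3:1 pp4:1
P0: v0 -> pp0 = 37
P1: v0 -> pp2 = 128
P2: v0 -> pp4 = 147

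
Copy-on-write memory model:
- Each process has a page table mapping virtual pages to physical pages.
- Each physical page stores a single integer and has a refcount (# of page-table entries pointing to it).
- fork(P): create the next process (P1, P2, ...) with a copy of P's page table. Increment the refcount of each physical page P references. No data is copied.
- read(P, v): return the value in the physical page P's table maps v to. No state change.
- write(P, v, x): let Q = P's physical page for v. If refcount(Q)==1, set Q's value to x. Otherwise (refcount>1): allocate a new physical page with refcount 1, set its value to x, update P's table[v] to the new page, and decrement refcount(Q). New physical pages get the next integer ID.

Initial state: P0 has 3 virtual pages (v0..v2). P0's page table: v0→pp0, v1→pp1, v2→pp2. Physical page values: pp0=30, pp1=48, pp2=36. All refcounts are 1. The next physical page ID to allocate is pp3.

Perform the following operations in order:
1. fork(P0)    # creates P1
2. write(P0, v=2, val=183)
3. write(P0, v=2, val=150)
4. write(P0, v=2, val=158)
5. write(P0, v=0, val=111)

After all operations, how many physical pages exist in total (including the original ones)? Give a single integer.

Op 1: fork(P0) -> P1. 3 ppages; refcounts: pp0:2 pp1:2 pp2:2
Op 2: write(P0, v2, 183). refcount(pp2)=2>1 -> COPY to pp3. 4 ppages; refcounts: pp0:2 pp1:2 pp2:1 pp3:1
Op 3: write(P0, v2, 150). refcount(pp3)=1 -> write in place. 4 ppages; refcounts: pp0:2 pp1:2 pp2:1 pp3:1
Op 4: write(P0, v2, 158). refcount(pp3)=1 -> write in place. 4 ppages; refcounts: pp0:2 pp1:2 pp2:1 pp3:1
Op 5: write(P0, v0, 111). refcount(pp0)=2>1 -> COPY to pp4. 5 ppages; refcounts: pp0:1 pp1:2 pp2:1 pp3:1 pp4:1

Answer: 5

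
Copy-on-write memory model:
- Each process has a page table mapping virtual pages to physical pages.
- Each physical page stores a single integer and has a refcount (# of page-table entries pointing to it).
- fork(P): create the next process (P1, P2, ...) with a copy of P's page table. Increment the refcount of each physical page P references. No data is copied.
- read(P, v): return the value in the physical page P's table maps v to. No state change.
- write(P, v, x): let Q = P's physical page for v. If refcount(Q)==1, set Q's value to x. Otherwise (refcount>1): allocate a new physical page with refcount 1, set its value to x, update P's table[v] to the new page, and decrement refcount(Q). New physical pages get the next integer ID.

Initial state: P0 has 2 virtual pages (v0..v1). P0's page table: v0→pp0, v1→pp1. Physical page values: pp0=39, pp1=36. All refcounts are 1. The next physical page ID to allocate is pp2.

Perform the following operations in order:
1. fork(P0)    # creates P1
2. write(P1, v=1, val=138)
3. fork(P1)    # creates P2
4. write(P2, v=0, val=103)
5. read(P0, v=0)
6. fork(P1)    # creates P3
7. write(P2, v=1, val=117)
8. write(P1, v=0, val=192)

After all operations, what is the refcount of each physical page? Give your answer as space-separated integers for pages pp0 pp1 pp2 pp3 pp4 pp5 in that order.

Op 1: fork(P0) -> P1. 2 ppages; refcounts: pp0:2 pp1:2
Op 2: write(P1, v1, 138). refcount(pp1)=2>1 -> COPY to pp2. 3 ppages; refcounts: pp0:2 pp1:1 pp2:1
Op 3: fork(P1) -> P2. 3 ppages; refcounts: pp0:3 pp1:1 pp2:2
Op 4: write(P2, v0, 103). refcount(pp0)=3>1 -> COPY to pp3. 4 ppages; refcounts: pp0:2 pp1:1 pp2:2 pp3:1
Op 5: read(P0, v0) -> 39. No state change.
Op 6: fork(P1) -> P3. 4 ppages; refcounts: pp0:3 pp1:1 pp2:3 pp3:1
Op 7: write(P2, v1, 117). refcount(pp2)=3>1 -> COPY to pp4. 5 ppages; refcounts: pp0:3 pp1:1 pp2:2 pp3:1 pp4:1
Op 8: write(P1, v0, 192). refcount(pp0)=3>1 -> COPY to pp5. 6 ppages; refcounts: pp0:2 pp1:1 pp2:2 pp3:1 pp4:1 pp5:1

Answer: 2 1 2 1 1 1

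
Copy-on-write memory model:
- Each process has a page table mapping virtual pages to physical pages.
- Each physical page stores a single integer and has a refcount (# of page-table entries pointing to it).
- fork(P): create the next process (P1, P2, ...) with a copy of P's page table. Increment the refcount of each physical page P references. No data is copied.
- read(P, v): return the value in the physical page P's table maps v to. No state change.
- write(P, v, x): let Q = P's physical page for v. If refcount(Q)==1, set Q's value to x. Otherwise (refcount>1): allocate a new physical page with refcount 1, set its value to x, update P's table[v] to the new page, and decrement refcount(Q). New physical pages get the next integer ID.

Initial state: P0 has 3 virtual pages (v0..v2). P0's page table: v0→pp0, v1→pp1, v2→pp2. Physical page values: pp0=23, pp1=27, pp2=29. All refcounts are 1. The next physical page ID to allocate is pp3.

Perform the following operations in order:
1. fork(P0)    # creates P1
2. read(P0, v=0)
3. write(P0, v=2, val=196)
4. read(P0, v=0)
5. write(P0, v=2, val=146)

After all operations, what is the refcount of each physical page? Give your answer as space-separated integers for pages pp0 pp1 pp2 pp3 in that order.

Op 1: fork(P0) -> P1. 3 ppages; refcounts: pp0:2 pp1:2 pp2:2
Op 2: read(P0, v0) -> 23. No state change.
Op 3: write(P0, v2, 196). refcount(pp2)=2>1 -> COPY to pp3. 4 ppages; refcounts: pp0:2 pp1:2 pp2:1 pp3:1
Op 4: read(P0, v0) -> 23. No state change.
Op 5: write(P0, v2, 146). refcount(pp3)=1 -> write in place. 4 ppages; refcounts: pp0:2 pp1:2 pp2:1 pp3:1

Answer: 2 2 1 1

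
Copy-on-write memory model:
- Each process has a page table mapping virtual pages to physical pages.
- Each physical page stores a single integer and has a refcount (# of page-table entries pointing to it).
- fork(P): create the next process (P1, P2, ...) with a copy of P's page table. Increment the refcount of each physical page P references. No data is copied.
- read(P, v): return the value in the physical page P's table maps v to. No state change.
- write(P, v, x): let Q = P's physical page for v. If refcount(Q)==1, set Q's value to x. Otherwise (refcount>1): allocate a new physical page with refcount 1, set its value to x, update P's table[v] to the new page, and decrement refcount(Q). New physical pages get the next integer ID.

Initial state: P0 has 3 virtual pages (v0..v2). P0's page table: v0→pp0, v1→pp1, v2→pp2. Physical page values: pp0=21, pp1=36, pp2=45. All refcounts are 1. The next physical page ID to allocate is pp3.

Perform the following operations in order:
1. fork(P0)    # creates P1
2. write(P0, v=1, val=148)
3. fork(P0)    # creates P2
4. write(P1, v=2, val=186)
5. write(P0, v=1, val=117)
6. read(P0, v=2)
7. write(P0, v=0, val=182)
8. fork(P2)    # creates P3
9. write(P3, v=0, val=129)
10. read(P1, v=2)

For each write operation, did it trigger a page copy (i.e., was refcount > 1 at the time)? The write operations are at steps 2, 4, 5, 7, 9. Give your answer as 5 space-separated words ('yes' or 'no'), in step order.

Op 1: fork(P0) -> P1. 3 ppages; refcounts: pp0:2 pp1:2 pp2:2
Op 2: write(P0, v1, 148). refcount(pp1)=2>1 -> COPY to pp3. 4 ppages; refcounts: pp0:2 pp1:1 pp2:2 pp3:1
Op 3: fork(P0) -> P2. 4 ppages; refcounts: pp0:3 pp1:1 pp2:3 pp3:2
Op 4: write(P1, v2, 186). refcount(pp2)=3>1 -> COPY to pp4. 5 ppages; refcounts: pp0:3 pp1:1 pp2:2 pp3:2 pp4:1
Op 5: write(P0, v1, 117). refcount(pp3)=2>1 -> COPY to pp5. 6 ppages; refcounts: pp0:3 pp1:1 pp2:2 pp3:1 pp4:1 pp5:1
Op 6: read(P0, v2) -> 45. No state change.
Op 7: write(P0, v0, 182). refcount(pp0)=3>1 -> COPY to pp6. 7 ppages; refcounts: pp0:2 pp1:1 pp2:2 pp3:1 pp4:1 pp5:1 pp6:1
Op 8: fork(P2) -> P3. 7 ppages; refcounts: pp0:3 pp1:1 pp2:3 pp3:2 pp4:1 pp5:1 pp6:1
Op 9: write(P3, v0, 129). refcount(pp0)=3>1 -> COPY to pp7. 8 ppages; refcounts: pp0:2 pp1:1 pp2:3 pp3:2 pp4:1 pp5:1 pp6:1 pp7:1
Op 10: read(P1, v2) -> 186. No state change.

yes yes yes yes yes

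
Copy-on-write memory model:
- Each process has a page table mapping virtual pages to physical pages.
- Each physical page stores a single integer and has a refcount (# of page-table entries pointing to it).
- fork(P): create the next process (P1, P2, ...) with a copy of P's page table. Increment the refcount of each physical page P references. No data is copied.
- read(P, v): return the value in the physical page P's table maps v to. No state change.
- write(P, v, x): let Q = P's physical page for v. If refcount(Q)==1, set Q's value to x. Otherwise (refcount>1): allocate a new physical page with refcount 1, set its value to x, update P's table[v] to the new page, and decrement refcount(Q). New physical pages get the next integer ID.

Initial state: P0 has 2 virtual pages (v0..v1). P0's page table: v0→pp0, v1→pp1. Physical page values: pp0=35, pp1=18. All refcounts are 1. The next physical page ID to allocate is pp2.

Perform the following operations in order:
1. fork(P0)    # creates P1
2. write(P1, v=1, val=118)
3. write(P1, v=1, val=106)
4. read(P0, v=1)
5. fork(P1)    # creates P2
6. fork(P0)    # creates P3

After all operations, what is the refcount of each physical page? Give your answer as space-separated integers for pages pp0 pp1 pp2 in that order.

Op 1: fork(P0) -> P1. 2 ppages; refcounts: pp0:2 pp1:2
Op 2: write(P1, v1, 118). refcount(pp1)=2>1 -> COPY to pp2. 3 ppages; refcounts: pp0:2 pp1:1 pp2:1
Op 3: write(P1, v1, 106). refcount(pp2)=1 -> write in place. 3 ppages; refcounts: pp0:2 pp1:1 pp2:1
Op 4: read(P0, v1) -> 18. No state change.
Op 5: fork(P1) -> P2. 3 ppages; refcounts: pp0:3 pp1:1 pp2:2
Op 6: fork(P0) -> P3. 3 ppages; refcounts: pp0:4 pp1:2 pp2:2

Answer: 4 2 2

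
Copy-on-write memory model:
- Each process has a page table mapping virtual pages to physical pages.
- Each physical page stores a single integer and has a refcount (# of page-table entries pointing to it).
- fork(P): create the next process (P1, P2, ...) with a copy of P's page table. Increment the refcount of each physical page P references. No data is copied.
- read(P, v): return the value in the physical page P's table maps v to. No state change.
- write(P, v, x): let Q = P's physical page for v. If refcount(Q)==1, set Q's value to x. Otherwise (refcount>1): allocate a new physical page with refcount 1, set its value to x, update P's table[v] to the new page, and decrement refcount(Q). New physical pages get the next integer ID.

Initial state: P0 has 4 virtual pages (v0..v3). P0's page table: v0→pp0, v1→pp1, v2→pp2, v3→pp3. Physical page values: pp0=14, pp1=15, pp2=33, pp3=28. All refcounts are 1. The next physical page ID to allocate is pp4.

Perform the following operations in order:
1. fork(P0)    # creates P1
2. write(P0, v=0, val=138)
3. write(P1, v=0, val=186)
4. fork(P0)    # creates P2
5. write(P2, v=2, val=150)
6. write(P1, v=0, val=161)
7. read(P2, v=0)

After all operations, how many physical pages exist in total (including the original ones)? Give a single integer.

Answer: 6

Derivation:
Op 1: fork(P0) -> P1. 4 ppages; refcounts: pp0:2 pp1:2 pp2:2 pp3:2
Op 2: write(P0, v0, 138). refcount(pp0)=2>1 -> COPY to pp4. 5 ppages; refcounts: pp0:1 pp1:2 pp2:2 pp3:2 pp4:1
Op 3: write(P1, v0, 186). refcount(pp0)=1 -> write in place. 5 ppages; refcounts: pp0:1 pp1:2 pp2:2 pp3:2 pp4:1
Op 4: fork(P0) -> P2. 5 ppages; refcounts: pp0:1 pp1:3 pp2:3 pp3:3 pp4:2
Op 5: write(P2, v2, 150). refcount(pp2)=3>1 -> COPY to pp5. 6 ppages; refcounts: pp0:1 pp1:3 pp2:2 pp3:3 pp4:2 pp5:1
Op 6: write(P1, v0, 161). refcount(pp0)=1 -> write in place. 6 ppages; refcounts: pp0:1 pp1:3 pp2:2 pp3:3 pp4:2 pp5:1
Op 7: read(P2, v0) -> 138. No state change.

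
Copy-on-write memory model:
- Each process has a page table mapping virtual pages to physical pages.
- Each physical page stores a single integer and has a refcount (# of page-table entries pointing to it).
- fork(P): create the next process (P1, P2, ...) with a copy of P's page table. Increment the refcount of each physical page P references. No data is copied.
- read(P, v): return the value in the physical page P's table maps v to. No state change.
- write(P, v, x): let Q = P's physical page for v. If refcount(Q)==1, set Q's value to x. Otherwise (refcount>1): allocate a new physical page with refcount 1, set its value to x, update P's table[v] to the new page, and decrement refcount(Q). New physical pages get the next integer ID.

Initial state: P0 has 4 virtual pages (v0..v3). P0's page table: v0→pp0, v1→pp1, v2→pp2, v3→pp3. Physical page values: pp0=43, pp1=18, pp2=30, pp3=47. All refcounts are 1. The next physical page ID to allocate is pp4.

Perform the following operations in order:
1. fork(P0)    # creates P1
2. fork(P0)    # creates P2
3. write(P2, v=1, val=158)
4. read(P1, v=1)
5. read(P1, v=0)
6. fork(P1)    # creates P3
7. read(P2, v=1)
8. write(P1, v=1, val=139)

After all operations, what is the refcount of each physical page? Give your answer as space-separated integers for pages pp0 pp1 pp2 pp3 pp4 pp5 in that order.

Answer: 4 2 4 4 1 1

Derivation:
Op 1: fork(P0) -> P1. 4 ppages; refcounts: pp0:2 pp1:2 pp2:2 pp3:2
Op 2: fork(P0) -> P2. 4 ppages; refcounts: pp0:3 pp1:3 pp2:3 pp3:3
Op 3: write(P2, v1, 158). refcount(pp1)=3>1 -> COPY to pp4. 5 ppages; refcounts: pp0:3 pp1:2 pp2:3 pp3:3 pp4:1
Op 4: read(P1, v1) -> 18. No state change.
Op 5: read(P1, v0) -> 43. No state change.
Op 6: fork(P1) -> P3. 5 ppages; refcounts: pp0:4 pp1:3 pp2:4 pp3:4 pp4:1
Op 7: read(P2, v1) -> 158. No state change.
Op 8: write(P1, v1, 139). refcount(pp1)=3>1 -> COPY to pp5. 6 ppages; refcounts: pp0:4 pp1:2 pp2:4 pp3:4 pp4:1 pp5:1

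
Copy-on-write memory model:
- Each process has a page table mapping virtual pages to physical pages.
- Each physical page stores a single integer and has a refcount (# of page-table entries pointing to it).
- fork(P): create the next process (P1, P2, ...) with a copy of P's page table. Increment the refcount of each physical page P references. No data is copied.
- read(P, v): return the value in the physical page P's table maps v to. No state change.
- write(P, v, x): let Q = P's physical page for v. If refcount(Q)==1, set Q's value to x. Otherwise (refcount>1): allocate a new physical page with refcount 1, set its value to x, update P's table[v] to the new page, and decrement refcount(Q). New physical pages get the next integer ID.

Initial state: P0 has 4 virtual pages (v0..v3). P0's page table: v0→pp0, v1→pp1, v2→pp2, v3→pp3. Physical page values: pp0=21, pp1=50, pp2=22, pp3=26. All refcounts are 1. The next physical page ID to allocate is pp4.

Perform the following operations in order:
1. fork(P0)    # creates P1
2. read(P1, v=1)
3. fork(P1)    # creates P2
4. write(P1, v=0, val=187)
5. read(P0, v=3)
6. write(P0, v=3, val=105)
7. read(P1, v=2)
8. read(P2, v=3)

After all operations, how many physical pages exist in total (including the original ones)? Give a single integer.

Op 1: fork(P0) -> P1. 4 ppages; refcounts: pp0:2 pp1:2 pp2:2 pp3:2
Op 2: read(P1, v1) -> 50. No state change.
Op 3: fork(P1) -> P2. 4 ppages; refcounts: pp0:3 pp1:3 pp2:3 pp3:3
Op 4: write(P1, v0, 187). refcount(pp0)=3>1 -> COPY to pp4. 5 ppages; refcounts: pp0:2 pp1:3 pp2:3 pp3:3 pp4:1
Op 5: read(P0, v3) -> 26. No state change.
Op 6: write(P0, v3, 105). refcount(pp3)=3>1 -> COPY to pp5. 6 ppages; refcounts: pp0:2 pp1:3 pp2:3 pp3:2 pp4:1 pp5:1
Op 7: read(P1, v2) -> 22. No state change.
Op 8: read(P2, v3) -> 26. No state change.

Answer: 6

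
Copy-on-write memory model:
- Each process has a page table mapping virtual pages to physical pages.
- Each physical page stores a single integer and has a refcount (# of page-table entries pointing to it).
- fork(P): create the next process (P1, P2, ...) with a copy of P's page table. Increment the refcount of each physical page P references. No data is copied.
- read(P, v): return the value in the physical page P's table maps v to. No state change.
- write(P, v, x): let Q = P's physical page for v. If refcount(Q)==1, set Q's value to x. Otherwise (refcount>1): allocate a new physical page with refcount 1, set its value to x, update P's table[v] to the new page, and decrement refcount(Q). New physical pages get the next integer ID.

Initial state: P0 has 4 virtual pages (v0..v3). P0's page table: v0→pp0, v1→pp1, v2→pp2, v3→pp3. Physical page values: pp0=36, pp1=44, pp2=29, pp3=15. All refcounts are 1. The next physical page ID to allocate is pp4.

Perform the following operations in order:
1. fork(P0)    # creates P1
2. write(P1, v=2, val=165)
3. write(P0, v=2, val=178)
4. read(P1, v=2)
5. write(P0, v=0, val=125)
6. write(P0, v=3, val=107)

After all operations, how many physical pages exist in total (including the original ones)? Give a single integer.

Answer: 7

Derivation:
Op 1: fork(P0) -> P1. 4 ppages; refcounts: pp0:2 pp1:2 pp2:2 pp3:2
Op 2: write(P1, v2, 165). refcount(pp2)=2>1 -> COPY to pp4. 5 ppages; refcounts: pp0:2 pp1:2 pp2:1 pp3:2 pp4:1
Op 3: write(P0, v2, 178). refcount(pp2)=1 -> write in place. 5 ppages; refcounts: pp0:2 pp1:2 pp2:1 pp3:2 pp4:1
Op 4: read(P1, v2) -> 165. No state change.
Op 5: write(P0, v0, 125). refcount(pp0)=2>1 -> COPY to pp5. 6 ppages; refcounts: pp0:1 pp1:2 pp2:1 pp3:2 pp4:1 pp5:1
Op 6: write(P0, v3, 107). refcount(pp3)=2>1 -> COPY to pp6. 7 ppages; refcounts: pp0:1 pp1:2 pp2:1 pp3:1 pp4:1 pp5:1 pp6:1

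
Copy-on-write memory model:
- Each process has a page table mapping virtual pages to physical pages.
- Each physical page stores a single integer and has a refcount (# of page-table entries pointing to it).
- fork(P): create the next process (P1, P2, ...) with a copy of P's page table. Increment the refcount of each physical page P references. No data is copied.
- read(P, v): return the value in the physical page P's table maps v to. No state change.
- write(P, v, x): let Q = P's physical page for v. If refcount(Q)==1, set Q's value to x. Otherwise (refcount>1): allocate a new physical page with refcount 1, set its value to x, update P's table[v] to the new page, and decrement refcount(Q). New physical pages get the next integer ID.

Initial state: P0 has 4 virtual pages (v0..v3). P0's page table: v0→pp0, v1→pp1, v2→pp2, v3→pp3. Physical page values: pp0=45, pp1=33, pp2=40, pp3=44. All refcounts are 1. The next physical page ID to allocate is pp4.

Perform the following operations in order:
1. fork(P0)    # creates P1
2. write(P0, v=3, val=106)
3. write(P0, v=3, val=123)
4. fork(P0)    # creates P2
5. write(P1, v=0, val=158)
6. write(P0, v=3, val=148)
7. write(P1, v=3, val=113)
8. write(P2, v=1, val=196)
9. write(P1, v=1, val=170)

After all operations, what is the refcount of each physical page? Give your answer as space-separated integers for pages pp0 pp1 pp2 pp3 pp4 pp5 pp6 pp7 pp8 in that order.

Op 1: fork(P0) -> P1. 4 ppages; refcounts: pp0:2 pp1:2 pp2:2 pp3:2
Op 2: write(P0, v3, 106). refcount(pp3)=2>1 -> COPY to pp4. 5 ppages; refcounts: pp0:2 pp1:2 pp2:2 pp3:1 pp4:1
Op 3: write(P0, v3, 123). refcount(pp4)=1 -> write in place. 5 ppages; refcounts: pp0:2 pp1:2 pp2:2 pp3:1 pp4:1
Op 4: fork(P0) -> P2. 5 ppages; refcounts: pp0:3 pp1:3 pp2:3 pp3:1 pp4:2
Op 5: write(P1, v0, 158). refcount(pp0)=3>1 -> COPY to pp5. 6 ppages; refcounts: pp0:2 pp1:3 pp2:3 pp3:1 pp4:2 pp5:1
Op 6: write(P0, v3, 148). refcount(pp4)=2>1 -> COPY to pp6. 7 ppages; refcounts: pp0:2 pp1:3 pp2:3 pp3:1 pp4:1 pp5:1 pp6:1
Op 7: write(P1, v3, 113). refcount(pp3)=1 -> write in place. 7 ppages; refcounts: pp0:2 pp1:3 pp2:3 pp3:1 pp4:1 pp5:1 pp6:1
Op 8: write(P2, v1, 196). refcount(pp1)=3>1 -> COPY to pp7. 8 ppages; refcounts: pp0:2 pp1:2 pp2:3 pp3:1 pp4:1 pp5:1 pp6:1 pp7:1
Op 9: write(P1, v1, 170). refcount(pp1)=2>1 -> COPY to pp8. 9 ppages; refcounts: pp0:2 pp1:1 pp2:3 pp3:1 pp4:1 pp5:1 pp6:1 pp7:1 pp8:1

Answer: 2 1 3 1 1 1 1 1 1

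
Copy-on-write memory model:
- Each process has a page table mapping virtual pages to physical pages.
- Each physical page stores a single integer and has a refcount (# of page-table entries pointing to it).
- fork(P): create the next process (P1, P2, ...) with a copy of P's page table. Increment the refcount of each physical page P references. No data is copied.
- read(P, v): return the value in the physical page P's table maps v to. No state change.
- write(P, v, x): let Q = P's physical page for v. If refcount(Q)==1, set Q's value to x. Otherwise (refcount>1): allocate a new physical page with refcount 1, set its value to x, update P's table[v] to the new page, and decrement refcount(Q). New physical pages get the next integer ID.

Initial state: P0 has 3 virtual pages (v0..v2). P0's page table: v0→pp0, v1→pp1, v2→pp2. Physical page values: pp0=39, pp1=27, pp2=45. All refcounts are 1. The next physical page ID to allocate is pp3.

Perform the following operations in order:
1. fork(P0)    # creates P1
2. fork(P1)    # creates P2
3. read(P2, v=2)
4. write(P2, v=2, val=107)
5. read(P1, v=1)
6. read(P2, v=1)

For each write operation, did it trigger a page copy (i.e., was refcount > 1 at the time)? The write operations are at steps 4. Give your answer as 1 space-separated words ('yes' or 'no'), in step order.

Op 1: fork(P0) -> P1. 3 ppages; refcounts: pp0:2 pp1:2 pp2:2
Op 2: fork(P1) -> P2. 3 ppages; refcounts: pp0:3 pp1:3 pp2:3
Op 3: read(P2, v2) -> 45. No state change.
Op 4: write(P2, v2, 107). refcount(pp2)=3>1 -> COPY to pp3. 4 ppages; refcounts: pp0:3 pp1:3 pp2:2 pp3:1
Op 5: read(P1, v1) -> 27. No state change.
Op 6: read(P2, v1) -> 27. No state change.

yes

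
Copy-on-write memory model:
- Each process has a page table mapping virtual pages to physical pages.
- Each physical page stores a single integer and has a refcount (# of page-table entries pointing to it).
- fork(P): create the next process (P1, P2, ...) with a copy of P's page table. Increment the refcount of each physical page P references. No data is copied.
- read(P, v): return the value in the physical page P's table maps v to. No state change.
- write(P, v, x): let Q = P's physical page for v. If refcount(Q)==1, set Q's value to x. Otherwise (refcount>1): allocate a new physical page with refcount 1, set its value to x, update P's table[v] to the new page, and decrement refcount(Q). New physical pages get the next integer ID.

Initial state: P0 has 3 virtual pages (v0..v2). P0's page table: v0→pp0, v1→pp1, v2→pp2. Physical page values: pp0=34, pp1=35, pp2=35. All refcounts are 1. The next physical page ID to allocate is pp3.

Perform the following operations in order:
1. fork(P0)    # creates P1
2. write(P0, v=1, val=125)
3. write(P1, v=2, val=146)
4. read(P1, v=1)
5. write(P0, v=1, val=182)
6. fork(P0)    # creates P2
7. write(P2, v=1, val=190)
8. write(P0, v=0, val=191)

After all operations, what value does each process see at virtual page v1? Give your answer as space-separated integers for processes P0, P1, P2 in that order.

Op 1: fork(P0) -> P1. 3 ppages; refcounts: pp0:2 pp1:2 pp2:2
Op 2: write(P0, v1, 125). refcount(pp1)=2>1 -> COPY to pp3. 4 ppages; refcounts: pp0:2 pp1:1 pp2:2 pp3:1
Op 3: write(P1, v2, 146). refcount(pp2)=2>1 -> COPY to pp4. 5 ppages; refcounts: pp0:2 pp1:1 pp2:1 pp3:1 pp4:1
Op 4: read(P1, v1) -> 35. No state change.
Op 5: write(P0, v1, 182). refcount(pp3)=1 -> write in place. 5 ppages; refcounts: pp0:2 pp1:1 pp2:1 pp3:1 pp4:1
Op 6: fork(P0) -> P2. 5 ppages; refcounts: pp0:3 pp1:1 pp2:2 pp3:2 pp4:1
Op 7: write(P2, v1, 190). refcount(pp3)=2>1 -> COPY to pp5. 6 ppages; refcounts: pp0:3 pp1:1 pp2:2 pp3:1 pp4:1 pp5:1
Op 8: write(P0, v0, 191). refcount(pp0)=3>1 -> COPY to pp6. 7 ppages; refcounts: pp0:2 pp1:1 pp2:2 pp3:1 pp4:1 pp5:1 pp6:1
P0: v1 -> pp3 = 182
P1: v1 -> pp1 = 35
P2: v1 -> pp5 = 190

Answer: 182 35 190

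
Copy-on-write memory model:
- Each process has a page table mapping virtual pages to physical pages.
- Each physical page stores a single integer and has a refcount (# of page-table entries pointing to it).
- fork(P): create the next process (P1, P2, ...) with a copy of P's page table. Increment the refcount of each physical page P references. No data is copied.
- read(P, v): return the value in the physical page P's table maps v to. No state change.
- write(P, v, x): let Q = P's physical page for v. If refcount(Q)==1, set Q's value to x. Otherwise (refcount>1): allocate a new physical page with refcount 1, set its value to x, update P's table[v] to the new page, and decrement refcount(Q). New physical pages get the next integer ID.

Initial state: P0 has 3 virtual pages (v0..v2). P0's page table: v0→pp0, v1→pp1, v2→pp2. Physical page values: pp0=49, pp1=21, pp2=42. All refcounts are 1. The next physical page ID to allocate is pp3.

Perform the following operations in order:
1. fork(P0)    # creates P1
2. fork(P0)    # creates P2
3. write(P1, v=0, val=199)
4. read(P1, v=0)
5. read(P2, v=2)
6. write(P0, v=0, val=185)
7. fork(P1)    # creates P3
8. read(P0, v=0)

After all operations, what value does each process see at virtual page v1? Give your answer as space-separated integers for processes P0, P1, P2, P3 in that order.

Answer: 21 21 21 21

Derivation:
Op 1: fork(P0) -> P1. 3 ppages; refcounts: pp0:2 pp1:2 pp2:2
Op 2: fork(P0) -> P2. 3 ppages; refcounts: pp0:3 pp1:3 pp2:3
Op 3: write(P1, v0, 199). refcount(pp0)=3>1 -> COPY to pp3. 4 ppages; refcounts: pp0:2 pp1:3 pp2:3 pp3:1
Op 4: read(P1, v0) -> 199. No state change.
Op 5: read(P2, v2) -> 42. No state change.
Op 6: write(P0, v0, 185). refcount(pp0)=2>1 -> COPY to pp4. 5 ppages; refcounts: pp0:1 pp1:3 pp2:3 pp3:1 pp4:1
Op 7: fork(P1) -> P3. 5 ppages; refcounts: pp0:1 pp1:4 pp2:4 pp3:2 pp4:1
Op 8: read(P0, v0) -> 185. No state change.
P0: v1 -> pp1 = 21
P1: v1 -> pp1 = 21
P2: v1 -> pp1 = 21
P3: v1 -> pp1 = 21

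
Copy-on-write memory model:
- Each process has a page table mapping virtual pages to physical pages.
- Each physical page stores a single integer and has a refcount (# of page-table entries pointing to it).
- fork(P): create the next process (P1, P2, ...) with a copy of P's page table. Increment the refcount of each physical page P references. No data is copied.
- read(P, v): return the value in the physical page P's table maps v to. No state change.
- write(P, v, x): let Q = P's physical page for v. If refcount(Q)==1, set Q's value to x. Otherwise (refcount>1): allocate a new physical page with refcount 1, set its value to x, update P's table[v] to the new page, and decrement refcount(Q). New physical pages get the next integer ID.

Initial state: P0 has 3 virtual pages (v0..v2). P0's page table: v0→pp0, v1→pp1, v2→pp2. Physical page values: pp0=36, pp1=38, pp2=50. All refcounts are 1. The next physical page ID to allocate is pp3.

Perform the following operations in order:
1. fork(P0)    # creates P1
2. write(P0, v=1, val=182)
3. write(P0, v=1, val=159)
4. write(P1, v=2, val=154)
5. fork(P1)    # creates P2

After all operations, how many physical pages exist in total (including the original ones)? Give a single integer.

Answer: 5

Derivation:
Op 1: fork(P0) -> P1. 3 ppages; refcounts: pp0:2 pp1:2 pp2:2
Op 2: write(P0, v1, 182). refcount(pp1)=2>1 -> COPY to pp3. 4 ppages; refcounts: pp0:2 pp1:1 pp2:2 pp3:1
Op 3: write(P0, v1, 159). refcount(pp3)=1 -> write in place. 4 ppages; refcounts: pp0:2 pp1:1 pp2:2 pp3:1
Op 4: write(P1, v2, 154). refcount(pp2)=2>1 -> COPY to pp4. 5 ppages; refcounts: pp0:2 pp1:1 pp2:1 pp3:1 pp4:1
Op 5: fork(P1) -> P2. 5 ppages; refcounts: pp0:3 pp1:2 pp2:1 pp3:1 pp4:2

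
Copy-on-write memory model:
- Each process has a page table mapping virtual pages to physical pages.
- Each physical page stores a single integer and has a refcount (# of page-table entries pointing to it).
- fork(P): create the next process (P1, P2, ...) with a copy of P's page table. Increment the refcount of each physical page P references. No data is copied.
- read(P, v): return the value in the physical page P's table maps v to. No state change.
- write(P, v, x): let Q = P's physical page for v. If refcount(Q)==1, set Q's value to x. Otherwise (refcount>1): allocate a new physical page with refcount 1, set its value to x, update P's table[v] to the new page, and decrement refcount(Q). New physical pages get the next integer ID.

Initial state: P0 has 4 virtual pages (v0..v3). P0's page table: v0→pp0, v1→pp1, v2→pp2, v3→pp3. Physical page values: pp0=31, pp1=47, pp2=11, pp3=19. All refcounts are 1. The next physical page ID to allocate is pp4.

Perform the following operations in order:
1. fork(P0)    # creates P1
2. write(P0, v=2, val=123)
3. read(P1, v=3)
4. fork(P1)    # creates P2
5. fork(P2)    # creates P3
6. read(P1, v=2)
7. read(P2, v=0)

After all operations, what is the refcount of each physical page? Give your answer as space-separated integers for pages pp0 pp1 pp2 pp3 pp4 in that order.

Answer: 4 4 3 4 1

Derivation:
Op 1: fork(P0) -> P1. 4 ppages; refcounts: pp0:2 pp1:2 pp2:2 pp3:2
Op 2: write(P0, v2, 123). refcount(pp2)=2>1 -> COPY to pp4. 5 ppages; refcounts: pp0:2 pp1:2 pp2:1 pp3:2 pp4:1
Op 3: read(P1, v3) -> 19. No state change.
Op 4: fork(P1) -> P2. 5 ppages; refcounts: pp0:3 pp1:3 pp2:2 pp3:3 pp4:1
Op 5: fork(P2) -> P3. 5 ppages; refcounts: pp0:4 pp1:4 pp2:3 pp3:4 pp4:1
Op 6: read(P1, v2) -> 11. No state change.
Op 7: read(P2, v0) -> 31. No state change.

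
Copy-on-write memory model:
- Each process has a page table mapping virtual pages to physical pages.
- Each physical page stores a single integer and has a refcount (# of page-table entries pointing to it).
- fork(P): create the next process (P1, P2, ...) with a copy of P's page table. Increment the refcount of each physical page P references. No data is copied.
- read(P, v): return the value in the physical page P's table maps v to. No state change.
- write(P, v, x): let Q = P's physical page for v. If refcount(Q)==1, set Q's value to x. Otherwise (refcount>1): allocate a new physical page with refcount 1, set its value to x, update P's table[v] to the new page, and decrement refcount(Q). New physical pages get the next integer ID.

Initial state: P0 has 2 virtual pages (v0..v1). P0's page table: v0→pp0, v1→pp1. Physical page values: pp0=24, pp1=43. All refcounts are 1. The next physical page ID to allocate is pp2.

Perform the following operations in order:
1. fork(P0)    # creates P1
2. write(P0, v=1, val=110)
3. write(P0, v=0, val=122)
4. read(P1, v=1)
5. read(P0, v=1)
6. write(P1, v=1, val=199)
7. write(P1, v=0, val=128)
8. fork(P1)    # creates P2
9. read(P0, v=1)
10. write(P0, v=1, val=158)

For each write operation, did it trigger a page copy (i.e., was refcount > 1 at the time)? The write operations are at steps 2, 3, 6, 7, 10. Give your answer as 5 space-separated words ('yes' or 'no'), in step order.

Op 1: fork(P0) -> P1. 2 ppages; refcounts: pp0:2 pp1:2
Op 2: write(P0, v1, 110). refcount(pp1)=2>1 -> COPY to pp2. 3 ppages; refcounts: pp0:2 pp1:1 pp2:1
Op 3: write(P0, v0, 122). refcount(pp0)=2>1 -> COPY to pp3. 4 ppages; refcounts: pp0:1 pp1:1 pp2:1 pp3:1
Op 4: read(P1, v1) -> 43. No state change.
Op 5: read(P0, v1) -> 110. No state change.
Op 6: write(P1, v1, 199). refcount(pp1)=1 -> write in place. 4 ppages; refcounts: pp0:1 pp1:1 pp2:1 pp3:1
Op 7: write(P1, v0, 128). refcount(pp0)=1 -> write in place. 4 ppages; refcounts: pp0:1 pp1:1 pp2:1 pp3:1
Op 8: fork(P1) -> P2. 4 ppages; refcounts: pp0:2 pp1:2 pp2:1 pp3:1
Op 9: read(P0, v1) -> 110. No state change.
Op 10: write(P0, v1, 158). refcount(pp2)=1 -> write in place. 4 ppages; refcounts: pp0:2 pp1:2 pp2:1 pp3:1

yes yes no no no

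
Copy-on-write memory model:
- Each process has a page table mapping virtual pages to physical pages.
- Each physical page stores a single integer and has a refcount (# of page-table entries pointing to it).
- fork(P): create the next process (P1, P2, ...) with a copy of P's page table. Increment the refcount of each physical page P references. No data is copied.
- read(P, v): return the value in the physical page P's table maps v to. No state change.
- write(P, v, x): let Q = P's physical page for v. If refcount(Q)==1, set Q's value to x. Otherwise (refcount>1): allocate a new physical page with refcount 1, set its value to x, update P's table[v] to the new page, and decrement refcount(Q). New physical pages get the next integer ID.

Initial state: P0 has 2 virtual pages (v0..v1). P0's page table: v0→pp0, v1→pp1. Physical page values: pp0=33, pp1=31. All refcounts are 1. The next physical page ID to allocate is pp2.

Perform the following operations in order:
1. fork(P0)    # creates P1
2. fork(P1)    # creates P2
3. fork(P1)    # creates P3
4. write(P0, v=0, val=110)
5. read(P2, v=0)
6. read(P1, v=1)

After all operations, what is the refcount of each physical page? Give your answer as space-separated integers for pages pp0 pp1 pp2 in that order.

Op 1: fork(P0) -> P1. 2 ppages; refcounts: pp0:2 pp1:2
Op 2: fork(P1) -> P2. 2 ppages; refcounts: pp0:3 pp1:3
Op 3: fork(P1) -> P3. 2 ppages; refcounts: pp0:4 pp1:4
Op 4: write(P0, v0, 110). refcount(pp0)=4>1 -> COPY to pp2. 3 ppages; refcounts: pp0:3 pp1:4 pp2:1
Op 5: read(P2, v0) -> 33. No state change.
Op 6: read(P1, v1) -> 31. No state change.

Answer: 3 4 1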